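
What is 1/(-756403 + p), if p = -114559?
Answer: -1/870962 ≈ -1.1482e-6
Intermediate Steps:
1/(-756403 + p) = 1/(-756403 - 114559) = 1/(-870962) = -1/870962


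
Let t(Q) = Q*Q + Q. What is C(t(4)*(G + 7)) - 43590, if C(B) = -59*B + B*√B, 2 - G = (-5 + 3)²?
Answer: -48490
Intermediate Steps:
t(Q) = Q + Q² (t(Q) = Q² + Q = Q + Q²)
G = -2 (G = 2 - (-5 + 3)² = 2 - 1*(-2)² = 2 - 1*4 = 2 - 4 = -2)
C(B) = B^(3/2) - 59*B (C(B) = -59*B + B^(3/2) = B^(3/2) - 59*B)
C(t(4)*(G + 7)) - 43590 = (((4*(1 + 4))*(-2 + 7))^(3/2) - 59*4*(1 + 4)*(-2 + 7)) - 43590 = (((4*5)*5)^(3/2) - 59*4*5*5) - 43590 = ((20*5)^(3/2) - 1180*5) - 43590 = (100^(3/2) - 59*100) - 43590 = (1000 - 5900) - 43590 = -4900 - 43590 = -48490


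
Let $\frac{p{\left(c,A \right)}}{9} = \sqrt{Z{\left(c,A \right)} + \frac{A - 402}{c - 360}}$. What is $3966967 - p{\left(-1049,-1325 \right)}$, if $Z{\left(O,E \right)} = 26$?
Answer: $3966967 - \frac{9 \sqrt{54050649}}{1409} \approx 3.9669 \cdot 10^{6}$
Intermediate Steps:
$p{\left(c,A \right)} = 9 \sqrt{26 + \frac{-402 + A}{-360 + c}}$ ($p{\left(c,A \right)} = 9 \sqrt{26 + \frac{A - 402}{c - 360}} = 9 \sqrt{26 + \frac{-402 + A}{-360 + c}}$)
$3966967 - p{\left(-1049,-1325 \right)} = 3966967 - 9 \sqrt{\frac{-9762 - 1325 + 26 \left(-1049\right)}{-360 - 1049}} = 3966967 - 9 \sqrt{\frac{-9762 - 1325 - 27274}{-1409}} = 3966967 - 9 \sqrt{\left(- \frac{1}{1409}\right) \left(-38361\right)} = 3966967 - 9 \sqrt{\frac{38361}{1409}} = 3966967 - 9 \frac{\sqrt{54050649}}{1409} = 3966967 - \frac{9 \sqrt{54050649}}{1409}$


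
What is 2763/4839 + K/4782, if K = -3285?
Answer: -298161/2571122 ≈ -0.11597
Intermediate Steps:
2763/4839 + K/4782 = 2763/4839 - 3285/4782 = 2763*(1/4839) - 3285*1/4782 = 921/1613 - 1095/1594 = -298161/2571122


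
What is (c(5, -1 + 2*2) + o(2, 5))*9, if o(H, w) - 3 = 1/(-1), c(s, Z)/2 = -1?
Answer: 0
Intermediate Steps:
c(s, Z) = -2 (c(s, Z) = 2*(-1) = -2)
o(H, w) = 2 (o(H, w) = 3 + 1/(-1) = 3 - 1 = 2)
(c(5, -1 + 2*2) + o(2, 5))*9 = (-2 + 2)*9 = 0*9 = 0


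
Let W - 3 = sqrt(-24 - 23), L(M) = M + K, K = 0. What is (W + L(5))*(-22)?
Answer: -176 - 22*I*sqrt(47) ≈ -176.0 - 150.82*I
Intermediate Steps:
L(M) = M (L(M) = M + 0 = M)
W = 3 + I*sqrt(47) (W = 3 + sqrt(-24 - 23) = 3 + sqrt(-47) = 3 + I*sqrt(47) ≈ 3.0 + 6.8557*I)
(W + L(5))*(-22) = ((3 + I*sqrt(47)) + 5)*(-22) = (8 + I*sqrt(47))*(-22) = -176 - 22*I*sqrt(47)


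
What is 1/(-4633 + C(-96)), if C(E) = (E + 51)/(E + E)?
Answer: -64/296497 ≈ -0.00021585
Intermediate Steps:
C(E) = (51 + E)/(2*E) (C(E) = (51 + E)/((2*E)) = (51 + E)*(1/(2*E)) = (51 + E)/(2*E))
1/(-4633 + C(-96)) = 1/(-4633 + (1/2)*(51 - 96)/(-96)) = 1/(-4633 + (1/2)*(-1/96)*(-45)) = 1/(-4633 + 15/64) = 1/(-296497/64) = -64/296497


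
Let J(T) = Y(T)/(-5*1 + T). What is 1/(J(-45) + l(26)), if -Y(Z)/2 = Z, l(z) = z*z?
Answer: 5/3371 ≈ 0.0014832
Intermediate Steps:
l(z) = z²
Y(Z) = -2*Z
J(T) = -2*T/(-5 + T) (J(T) = (-2*T)/(-5*1 + T) = (-2*T)/(-5 + T) = -2*T/(-5 + T))
1/(J(-45) + l(26)) = 1/(-2*(-45)/(-5 - 45) + 26²) = 1/(-2*(-45)/(-50) + 676) = 1/(-2*(-45)*(-1/50) + 676) = 1/(-9/5 + 676) = 1/(3371/5) = 5/3371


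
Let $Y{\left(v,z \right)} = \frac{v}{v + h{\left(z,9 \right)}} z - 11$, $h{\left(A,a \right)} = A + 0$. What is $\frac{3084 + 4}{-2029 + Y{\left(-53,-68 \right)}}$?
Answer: $- \frac{93412}{62611} \approx -1.4919$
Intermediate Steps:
$h{\left(A,a \right)} = A$
$Y{\left(v,z \right)} = -11 + \frac{v z}{v + z}$ ($Y{\left(v,z \right)} = \frac{v}{v + z} z - 11 = \frac{v z}{v + z} - 11 = -11 + \frac{v z}{v + z}$)
$\frac{3084 + 4}{-2029 + Y{\left(-53,-68 \right)}} = \frac{3084 + 4}{-2029 + \frac{\left(-11\right) \left(-53\right) - -748 - -3604}{-53 - 68}} = \frac{3088}{-2029 + \frac{583 + 748 + 3604}{-121}} = \frac{3088}{-2029 - \frac{4935}{121}} = \frac{3088}{- \frac{250444}{121}} = 3088 \left(- \frac{121}{250444}\right) = - \frac{93412}{62611}$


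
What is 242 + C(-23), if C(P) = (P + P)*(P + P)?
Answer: 2358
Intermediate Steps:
C(P) = 4*P**2 (C(P) = (2*P)*(2*P) = 4*P**2)
242 + C(-23) = 242 + 4*(-23)**2 = 242 + 4*529 = 242 + 2116 = 2358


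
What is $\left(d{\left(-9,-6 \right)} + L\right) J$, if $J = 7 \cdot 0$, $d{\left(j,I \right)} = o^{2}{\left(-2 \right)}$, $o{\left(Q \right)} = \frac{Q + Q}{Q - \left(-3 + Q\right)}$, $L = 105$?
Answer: $0$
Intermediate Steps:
$o{\left(Q \right)} = \frac{2 Q}{3}$
$d{\left(j,I \right)} = \frac{16}{9}$ ($d{\left(j,I \right)} = \left(\frac{2}{3} \left(-2\right)\right)^{2} = \left(- \frac{4}{3}\right)^{2} = \frac{16}{9}$)
$J = 0$
$\left(d{\left(-9,-6 \right)} + L\right) J = \left(\frac{16}{9} + 105\right) 0 = \frac{961}{9} \cdot 0 = 0$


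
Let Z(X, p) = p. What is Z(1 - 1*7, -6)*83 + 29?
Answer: -469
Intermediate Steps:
Z(1 - 1*7, -6)*83 + 29 = -6*83 + 29 = -498 + 29 = -469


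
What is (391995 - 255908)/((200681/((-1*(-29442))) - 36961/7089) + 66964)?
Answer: 3155923123934/1552964594631 ≈ 2.0322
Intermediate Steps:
(391995 - 255908)/((200681/((-1*(-29442))) - 36961/7089) + 66964) = 136087/((200681/29442 - 36961*1/7089) + 66964) = 136087/((200681*(1/29442) - 36961/7089) + 66964) = 136087/((200681/29442 - 36961/7089) + 66964) = 136087/(37157983/23190482 + 66964) = 136087/(1552964594631/23190482) = 136087*(23190482/1552964594631) = 3155923123934/1552964594631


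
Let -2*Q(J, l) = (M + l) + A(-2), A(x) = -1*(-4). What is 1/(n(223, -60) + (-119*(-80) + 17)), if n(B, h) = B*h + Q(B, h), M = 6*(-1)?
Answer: -1/3812 ≈ -0.00026233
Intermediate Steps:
A(x) = 4
M = -6
Q(J, l) = 1 - l/2 (Q(J, l) = -((-6 + l) + 4)/2 = -(-2 + l)/2 = 1 - l/2)
n(B, h) = 1 - h/2 + B*h (n(B, h) = B*h + (1 - h/2) = 1 - h/2 + B*h)
1/(n(223, -60) + (-119*(-80) + 17)) = 1/((1 - ½*(-60) + 223*(-60)) + (-119*(-80) + 17)) = 1/((1 + 30 - 13380) + (9520 + 17)) = 1/(-13349 + 9537) = 1/(-3812) = -1/3812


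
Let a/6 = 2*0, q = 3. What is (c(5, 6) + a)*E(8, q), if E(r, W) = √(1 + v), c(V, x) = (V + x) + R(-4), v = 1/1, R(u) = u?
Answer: 7*√2 ≈ 9.8995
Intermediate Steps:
a = 0 (a = 6*(2*0) = 6*0 = 0)
v = 1
c(V, x) = -4 + V + x (c(V, x) = (V + x) - 4 = -4 + V + x)
E(r, W) = √2 (E(r, W) = √(1 + 1) = √2)
(c(5, 6) + a)*E(8, q) = ((-4 + 5 + 6) + 0)*√2 = (7 + 0)*√2 = 7*√2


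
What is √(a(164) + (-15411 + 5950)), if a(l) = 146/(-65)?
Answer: I*√39982215/65 ≈ 97.279*I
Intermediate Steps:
a(l) = -146/65 (a(l) = 146*(-1/65) = -146/65)
√(a(164) + (-15411 + 5950)) = √(-146/65 + (-15411 + 5950)) = √(-146/65 - 9461) = √(-615111/65) = I*√39982215/65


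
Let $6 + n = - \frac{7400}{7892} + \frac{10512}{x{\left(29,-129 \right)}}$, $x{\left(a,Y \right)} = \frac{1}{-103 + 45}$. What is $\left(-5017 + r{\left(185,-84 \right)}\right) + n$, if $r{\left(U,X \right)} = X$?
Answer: $- \frac{1213008169}{1973} \approx -6.148 \cdot 10^{5}$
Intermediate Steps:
$x{\left(a,Y \right)} = - \frac{1}{58}$ ($x{\left(a,Y \right)} = \frac{1}{-58} = - \frac{1}{58}$)
$n = - \frac{1202943896}{1973}$ ($n = -6 + \left(- \frac{7400}{7892} + \frac{10512}{- \frac{1}{58}}\right) = -6 + \left(\left(-7400\right) \frac{1}{7892} + 10512 \left(-58\right)\right) = -6 - \frac{1202932058}{1973} = - \frac{1202943896}{1973} \approx -6.097 \cdot 10^{5}$)
$\left(-5017 + r{\left(185,-84 \right)}\right) + n = \left(-5017 - 84\right) - \frac{1202943896}{1973} = -5101 - \frac{1202943896}{1973} = - \frac{1213008169}{1973}$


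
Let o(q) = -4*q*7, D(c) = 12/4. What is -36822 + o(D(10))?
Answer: -36906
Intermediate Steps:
D(c) = 3 (D(c) = 12*(1/4) = 3)
o(q) = -28*q
-36822 + o(D(10)) = -36822 - 28*3 = -36822 - 84 = -36906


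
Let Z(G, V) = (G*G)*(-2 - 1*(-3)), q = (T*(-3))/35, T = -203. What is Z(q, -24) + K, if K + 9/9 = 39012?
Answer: 982844/25 ≈ 39314.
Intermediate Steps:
K = 39011 (K = -1 + 39012 = 39011)
q = 87/5 (q = -203*(-3)/35 = 609*(1/35) = 87/5 ≈ 17.400)
Z(G, V) = G**2 (Z(G, V) = G**2*(-2 + 3) = G**2*1 = G**2)
Z(q, -24) + K = (87/5)**2 + 39011 = 7569/25 + 39011 = 982844/25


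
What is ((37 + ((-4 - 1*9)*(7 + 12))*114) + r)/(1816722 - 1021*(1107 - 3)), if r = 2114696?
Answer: 695525/229846 ≈ 3.0260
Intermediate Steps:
((37 + ((-4 - 1*9)*(7 + 12))*114) + r)/(1816722 - 1021*(1107 - 3)) = ((37 + ((-4 - 1*9)*(7 + 12))*114) + 2114696)/(1816722 - 1021*(1107 - 3)) = ((37 + ((-4 - 9)*19)*114) + 2114696)/(1816722 - 1021*1104) = ((37 - 13*19*114) + 2114696)/(1816722 - 1127184) = ((37 - 247*114) + 2114696)/689538 = ((37 - 28158) + 2114696)*(1/689538) = (-28121 + 2114696)*(1/689538) = 2086575*(1/689538) = 695525/229846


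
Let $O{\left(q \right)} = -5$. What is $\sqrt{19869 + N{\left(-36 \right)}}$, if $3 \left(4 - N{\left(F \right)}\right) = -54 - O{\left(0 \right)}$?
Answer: $\frac{2 \sqrt{44751}}{3} \approx 141.03$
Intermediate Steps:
$N{\left(F \right)} = \frac{61}{3}$ ($N{\left(F \right)} = 4 - \frac{-54 - -5}{3} = 4 - \frac{-54 + 5}{3} = 4 - - \frac{49}{3} = 4 + \frac{49}{3} = \frac{61}{3}$)
$\sqrt{19869 + N{\left(-36 \right)}} = \sqrt{19869 + \frac{61}{3}} = \sqrt{\frac{59668}{3}} = \frac{2 \sqrt{44751}}{3}$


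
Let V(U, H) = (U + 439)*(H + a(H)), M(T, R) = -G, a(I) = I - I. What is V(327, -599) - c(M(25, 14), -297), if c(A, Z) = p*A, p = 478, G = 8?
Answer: -455010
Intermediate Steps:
a(I) = 0
M(T, R) = -8 (M(T, R) = -1*8 = -8)
V(U, H) = H*(439 + U) (V(U, H) = (U + 439)*(H + 0) = (439 + U)*H = H*(439 + U))
c(A, Z) = 478*A
V(327, -599) - c(M(25, 14), -297) = -599*(439 + 327) - 478*(-8) = -599*766 - 1*(-3824) = -458834 + 3824 = -455010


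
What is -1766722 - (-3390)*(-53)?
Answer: -1946392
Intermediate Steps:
-1766722 - (-3390)*(-53) = -1766722 - 1*179670 = -1766722 - 179670 = -1946392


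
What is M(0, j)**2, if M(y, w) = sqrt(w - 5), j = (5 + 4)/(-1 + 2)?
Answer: 4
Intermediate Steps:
j = 9 (j = 9/1 = 9*1 = 9)
M(y, w) = sqrt(-5 + w)
M(0, j)**2 = (sqrt(-5 + 9))**2 = (sqrt(4))**2 = 2**2 = 4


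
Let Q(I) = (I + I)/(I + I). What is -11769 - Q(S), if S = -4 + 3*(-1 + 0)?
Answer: -11770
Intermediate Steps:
S = -7 (S = -4 + 3*(-1) = -4 - 3 = -7)
Q(I) = 1 (Q(I) = (2*I)/((2*I)) = (2*I)*(1/(2*I)) = 1)
-11769 - Q(S) = -11769 - 1*1 = -11769 - 1 = -11770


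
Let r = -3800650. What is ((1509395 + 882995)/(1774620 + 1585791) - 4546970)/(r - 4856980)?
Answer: 1527968561228/2909319508593 ≈ 0.52520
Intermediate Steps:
((1509395 + 882995)/(1774620 + 1585791) - 4546970)/(r - 4856980) = ((1509395 + 882995)/(1774620 + 1585791) - 4546970)/(-3800650 - 4856980) = (2392390/3360411 - 4546970)/(-8657630) = (2392390*(1/3360411) - 4546970)*(-1/8657630) = (2392390/3360411 - 4546970)*(-1/8657630) = -15279685612280/3360411*(-1/8657630) = 1527968561228/2909319508593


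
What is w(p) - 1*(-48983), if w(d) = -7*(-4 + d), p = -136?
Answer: 49963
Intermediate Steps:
w(d) = 28 - 7*d
w(p) - 1*(-48983) = (28 - 7*(-136)) - 1*(-48983) = (28 + 952) + 48983 = 980 + 48983 = 49963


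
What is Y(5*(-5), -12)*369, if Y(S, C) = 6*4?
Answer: 8856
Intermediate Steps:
Y(S, C) = 24
Y(5*(-5), -12)*369 = 24*369 = 8856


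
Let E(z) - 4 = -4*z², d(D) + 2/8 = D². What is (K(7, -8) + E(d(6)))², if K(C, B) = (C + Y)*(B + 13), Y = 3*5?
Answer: 399720049/16 ≈ 2.4982e+7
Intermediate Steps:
d(D) = -¼ + D²
Y = 15
K(C, B) = (13 + B)*(15 + C) (K(C, B) = (C + 15)*(B + 13) = (15 + C)*(13 + B) = (13 + B)*(15 + C))
E(z) = 4 - 4*z²
(K(7, -8) + E(d(6)))² = ((195 + 13*7 + 15*(-8) - 8*7) + (4 - 4*(-¼ + 6²)²))² = ((195 + 91 - 120 - 56) + (4 - 4*(-¼ + 36)²))² = (110 + (4 - 4*(143/4)²))² = (110 + (4 - 4*20449/16))² = (110 + (4 - 20449/4))² = (110 - 20433/4)² = (-19993/4)² = 399720049/16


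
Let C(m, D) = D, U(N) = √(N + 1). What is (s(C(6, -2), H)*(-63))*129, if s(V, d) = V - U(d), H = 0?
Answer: 24381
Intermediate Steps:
U(N) = √(1 + N)
s(V, d) = V - √(1 + d)
(s(C(6, -2), H)*(-63))*129 = ((-2 - √(1 + 0))*(-63))*129 = ((-2 - √1)*(-63))*129 = ((-2 - 1*1)*(-63))*129 = ((-2 - 1)*(-63))*129 = -3*(-63)*129 = 189*129 = 24381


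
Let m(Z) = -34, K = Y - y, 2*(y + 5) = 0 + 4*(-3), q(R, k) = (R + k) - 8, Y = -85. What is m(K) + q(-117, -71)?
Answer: -230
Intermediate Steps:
q(R, k) = -8 + R + k
y = -11 (y = -5 + (0 + 4*(-3))/2 = -5 + (0 - 12)/2 = -5 + (½)*(-12) = -5 - 6 = -11)
K = -74 (K = -85 - 1*(-11) = -85 + 11 = -74)
m(K) + q(-117, -71) = -34 + (-8 - 117 - 71) = -34 - 196 = -230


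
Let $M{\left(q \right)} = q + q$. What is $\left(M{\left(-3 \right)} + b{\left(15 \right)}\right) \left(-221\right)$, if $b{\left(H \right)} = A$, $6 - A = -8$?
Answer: $-1768$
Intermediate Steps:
$M{\left(q \right)} = 2 q$
$A = 14$ ($A = 6 - -8 = 6 + 8 = 14$)
$b{\left(H \right)} = 14$
$\left(M{\left(-3 \right)} + b{\left(15 \right)}\right) \left(-221\right) = \left(2 \left(-3\right) + 14\right) \left(-221\right) = \left(-6 + 14\right) \left(-221\right) = 8 \left(-221\right) = -1768$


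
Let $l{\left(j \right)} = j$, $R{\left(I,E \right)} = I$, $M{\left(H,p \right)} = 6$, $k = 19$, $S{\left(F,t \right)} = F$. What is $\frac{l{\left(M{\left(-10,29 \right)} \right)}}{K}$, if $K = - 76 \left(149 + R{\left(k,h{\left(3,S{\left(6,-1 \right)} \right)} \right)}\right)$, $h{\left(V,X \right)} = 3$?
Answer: $- \frac{1}{2128} \approx -0.00046992$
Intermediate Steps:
$K = -12768$ ($K = - 76 \left(149 + 19\right) = \left(-76\right) 168 = -12768$)
$\frac{l{\left(M{\left(-10,29 \right)} \right)}}{K} = \frac{6}{-12768} = 6 \left(- \frac{1}{12768}\right) = - \frac{1}{2128}$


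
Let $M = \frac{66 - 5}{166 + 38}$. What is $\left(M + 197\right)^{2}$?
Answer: $\frac{1619982001}{41616} \approx 38927.0$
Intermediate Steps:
$M = \frac{61}{204} \approx 0.29902$
$\left(M + 197\right)^{2} = \left(\frac{61}{204} + 197\right)^{2} = \left(\frac{40249}{204}\right)^{2} = \frac{1619982001}{41616}$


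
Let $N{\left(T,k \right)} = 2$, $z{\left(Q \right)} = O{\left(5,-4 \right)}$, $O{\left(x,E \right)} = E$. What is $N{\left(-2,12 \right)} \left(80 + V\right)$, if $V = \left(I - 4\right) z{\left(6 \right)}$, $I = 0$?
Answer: $192$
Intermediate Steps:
$z{\left(Q \right)} = -4$
$V = 16$ ($V = \left(0 - 4\right) \left(-4\right) = \left(-4\right) \left(-4\right) = 16$)
$N{\left(-2,12 \right)} \left(80 + V\right) = 2 \left(80 + 16\right) = 2 \cdot 96 = 192$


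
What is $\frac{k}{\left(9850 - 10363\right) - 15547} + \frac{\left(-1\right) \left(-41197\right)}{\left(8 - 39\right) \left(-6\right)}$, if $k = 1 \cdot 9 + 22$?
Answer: $\frac{330809027}{1493580} \approx 221.49$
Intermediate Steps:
$k = 31$ ($k = 9 + 22 = 31$)
$\frac{k}{\left(9850 - 10363\right) - 15547} + \frac{\left(-1\right) \left(-41197\right)}{\left(8 - 39\right) \left(-6\right)} = \frac{31}{\left(9850 - 10363\right) - 15547} + \frac{\left(-1\right) \left(-41197\right)}{\left(8 - 39\right) \left(-6\right)} = \frac{31}{\left(9850 - 10363\right) - 15547} + \frac{41197}{\left(-31\right) \left(-6\right)} = \frac{31}{-513 - 15547} + \frac{41197}{186} = \frac{31}{-16060} + 41197 \cdot \frac{1}{186} = 31 \left(- \frac{1}{16060}\right) + \frac{41197}{186} = - \frac{31}{16060} + \frac{41197}{186} = \frac{330809027}{1493580}$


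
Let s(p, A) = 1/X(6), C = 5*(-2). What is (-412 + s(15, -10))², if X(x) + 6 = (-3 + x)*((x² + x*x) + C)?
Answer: 5499557281/32400 ≈ 1.6974e+5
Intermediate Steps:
C = -10
X(x) = -6 + (-10 + 2*x²)*(-3 + x) (X(x) = -6 + (-3 + x)*((x² + x*x) - 10) = -6 + (-3 + x)*((x² + x²) - 10) = -6 + (-3 + x)*(2*x² - 10) = -6 + (-3 + x)*(-10 + 2*x²) = -6 + (-10 + 2*x²)*(-3 + x))
s(p, A) = 1/180 (s(p, A) = 1/(24 - 10*6 - 6*6² + 2*6³) = 1/(24 - 60 - 6*36 + 2*216) = 1/(24 - 60 - 216 + 432) = 1/180)
(-412 + s(15, -10))² = (-412 + 1/180)² = (-74159/180)² = 5499557281/32400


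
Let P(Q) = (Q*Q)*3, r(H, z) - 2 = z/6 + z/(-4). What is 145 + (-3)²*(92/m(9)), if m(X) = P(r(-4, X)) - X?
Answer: -47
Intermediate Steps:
r(H, z) = 2 - z/12 (r(H, z) = 2 + (z/6 + z/(-4)) = 2 + (z*(⅙) + z*(-¼)) = 2 + (z/6 - z/4) = 2 - z/12)
P(Q) = 3*Q² (P(Q) = Q²*3 = 3*Q²)
m(X) = -X + 3*(2 - X/12)² (m(X) = 3*(2 - X/12)² - X = -X + 3*(2 - X/12)²)
145 + (-3)²*(92/m(9)) = 145 + (-3)²*(92/(-1*9 + (-24 + 9)²/48)) = 145 + 9*(92/(-9 + (1/48)*(-15)²)) = 145 + 9*(92/(-9 + (1/48)*225)) = 145 + 9*(92/(-9 + 75/16)) = 145 + 9*(92/(-69/16)) = 145 + 9*(92*(-16/69)) = 145 + 9*(-64/3) = 145 - 192 = -47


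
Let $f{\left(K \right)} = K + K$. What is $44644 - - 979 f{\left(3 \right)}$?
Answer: $50518$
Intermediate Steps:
$f{\left(K \right)} = 2 K$
$44644 - - 979 f{\left(3 \right)} = 44644 - - 979 \cdot 2 \cdot 3 = 44644 - \left(-979\right) 6 = 44644 - -5874 = 44644 + 5874 = 50518$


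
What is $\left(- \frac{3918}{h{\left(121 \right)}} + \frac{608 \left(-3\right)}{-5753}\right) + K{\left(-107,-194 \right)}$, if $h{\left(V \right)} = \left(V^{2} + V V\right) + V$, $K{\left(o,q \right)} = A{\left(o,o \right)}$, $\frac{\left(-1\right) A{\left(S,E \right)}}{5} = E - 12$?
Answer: $\frac{3050866331}{5125923} \approx 595.18$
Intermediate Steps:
$A{\left(S,E \right)} = 60 - 5 E$ ($A{\left(S,E \right)} = - 5 \left(E - 12\right) = - 5 \left(-12 + E\right) = 60 - 5 E$)
$K{\left(o,q \right)} = 60 - 5 o$
$h{\left(V \right)} = V + 2 V^{2}$ ($h{\left(V \right)} = \left(V^{2} + V^{2}\right) + V = 2 V^{2} + V = V + 2 V^{2}$)
$\left(- \frac{3918}{h{\left(121 \right)}} + \frac{608 \left(-3\right)}{-5753}\right) + K{\left(-107,-194 \right)} = \left(- \frac{3918}{121 \left(1 + 2 \cdot 121\right)} + \frac{608 \left(-3\right)}{-5753}\right) + \left(60 - -535\right) = \left(- \frac{3918}{121 \left(1 + 242\right)} - - \frac{1824}{5753}\right) + \left(60 + 535\right) = \left(- \frac{3918}{121 \cdot 243} + \frac{1824}{5753}\right) + 595 = \left(- \frac{3918}{29403} + \frac{1824}{5753}\right) + 595 = \left(\left(-3918\right) \frac{1}{29403} + \frac{1824}{5753}\right) + 595 = \left(- \frac{1306}{9801} + \frac{1824}{5753}\right) + 595 = \frac{942146}{5125923} + 595 = \frac{3050866331}{5125923}$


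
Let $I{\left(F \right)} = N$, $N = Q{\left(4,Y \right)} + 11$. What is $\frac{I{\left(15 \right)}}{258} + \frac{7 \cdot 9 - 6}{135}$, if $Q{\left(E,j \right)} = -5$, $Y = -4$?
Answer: $\frac{862}{1935} \approx 0.44548$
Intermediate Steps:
$N = 6$ ($N = -5 + 11 = 6$)
$I{\left(F \right)} = 6$
$\frac{I{\left(15 \right)}}{258} + \frac{7 \cdot 9 - 6}{135} = \frac{6}{258} + \frac{7 \cdot 9 - 6}{135} = 6 \cdot \frac{1}{258} + \left(63 - 6\right) \frac{1}{135} = \frac{1}{43} + 57 \cdot \frac{1}{135} = \frac{1}{43} + \frac{19}{45} = \frac{862}{1935}$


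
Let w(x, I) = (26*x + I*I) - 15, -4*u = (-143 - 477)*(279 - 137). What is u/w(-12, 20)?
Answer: 22010/73 ≈ 301.51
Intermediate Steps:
u = 22010 (u = -(-143 - 477)*(279 - 137)/4 = -(-155)*142 = -¼*(-88040) = 22010)
w(x, I) = -15 + I² + 26*x (w(x, I) = (26*x + I²) - 15 = (I² + 26*x) - 15 = -15 + I² + 26*x)
u/w(-12, 20) = 22010/(-15 + 20² + 26*(-12)) = 22010/(-15 + 400 - 312) = 22010/73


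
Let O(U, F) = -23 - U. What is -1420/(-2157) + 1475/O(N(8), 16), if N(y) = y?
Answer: -3137555/66867 ≈ -46.922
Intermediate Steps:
-1420/(-2157) + 1475/O(N(8), 16) = -1420/(-2157) + 1475/(-23 - 1*8) = -1420*(-1/2157) + 1475/(-23 - 8) = 1420/2157 + 1475/(-31) = 1420/2157 + 1475*(-1/31) = 1420/2157 - 1475/31 = -3137555/66867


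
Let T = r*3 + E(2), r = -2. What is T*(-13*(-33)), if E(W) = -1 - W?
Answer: -3861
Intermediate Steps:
T = -9 (T = -2*3 + (-1 - 1*2) = -6 + (-1 - 2) = -6 - 3 = -9)
T*(-13*(-33)) = -(-117)*(-33) = -9*429 = -3861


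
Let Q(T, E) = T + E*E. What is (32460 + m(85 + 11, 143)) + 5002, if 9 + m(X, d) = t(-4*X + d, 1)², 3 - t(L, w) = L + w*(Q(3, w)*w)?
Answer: 95053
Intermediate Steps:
Q(T, E) = T + E²
t(L, w) = 3 - L - w²*(3 + w²) (t(L, w) = 3 - (L + w*((3 + w²)*w)) = 3 - (L + w*(w*(3 + w²))) = 3 - (L + w²*(3 + w²)) = 3 + (-L - w²*(3 + w²)) = 3 - L - w²*(3 + w²))
m(X, d) = -9 + (-1 - d + 4*X)² (m(X, d) = -9 + (3 - (-4*X + d) - 1*1⁴ - 3*1²)² = -9 + (3 - (d - 4*X) - 1*1 - 3*1)² = -9 + (3 + (-d + 4*X) - 1 - 3)² = -9 + (-1 - d + 4*X)²)
(32460 + m(85 + 11, 143)) + 5002 = (32460 + (-9 + (-1 - 1*143 + 4*(85 + 11))²)) + 5002 = (32460 + (-9 + (-1 - 143 + 4*96)²)) + 5002 = (32460 + (-9 + (-1 - 143 + 384)²)) + 5002 = (32460 + (-9 + 240²)) + 5002 = (32460 + (-9 + 57600)) + 5002 = (32460 + 57591) + 5002 = 90051 + 5002 = 95053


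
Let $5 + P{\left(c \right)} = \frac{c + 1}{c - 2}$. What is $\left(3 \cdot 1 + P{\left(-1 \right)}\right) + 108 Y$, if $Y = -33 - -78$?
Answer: $4858$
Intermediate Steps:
$P{\left(c \right)} = -5 + \frac{1 + c}{-2 + c}$ ($P{\left(c \right)} = -5 + \frac{c + 1}{c - 2} = -5 + \frac{1 + c}{-2 + c}$)
$Y = 45$ ($Y = -33 + 78 = 45$)
$\left(3 \cdot 1 + P{\left(-1 \right)}\right) + 108 Y = \left(3 \cdot 1 + \frac{11 - -4}{-2 - 1}\right) + 108 \cdot 45 = \left(3 + \frac{11 + 4}{-3}\right) + 4860 = \left(3 - 5\right) + 4860 = -2 + 4860 = 4858$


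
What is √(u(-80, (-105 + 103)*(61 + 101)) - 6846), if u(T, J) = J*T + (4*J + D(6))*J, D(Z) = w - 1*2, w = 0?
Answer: √439626 ≈ 663.04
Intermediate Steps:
D(Z) = -2 (D(Z) = 0 - 1*2 = 0 - 2 = -2)
u(T, J) = J*T + J*(-2 + 4*J) (u(T, J) = J*T + (4*J - 2)*J = J*T + (-2 + 4*J)*J = J*T + J*(-2 + 4*J))
√(u(-80, (-105 + 103)*(61 + 101)) - 6846) = √(((-105 + 103)*(61 + 101))*(-2 - 80 + 4*((-105 + 103)*(61 + 101))) - 6846) = √((-2*162)*(-2 - 80 + 4*(-2*162)) - 6846) = √(-324*(-2 - 80 + 4*(-324)) - 6846) = √(-324*(-2 - 80 - 1296) - 6846) = √(-324*(-1378) - 6846) = √(446472 - 6846) = √439626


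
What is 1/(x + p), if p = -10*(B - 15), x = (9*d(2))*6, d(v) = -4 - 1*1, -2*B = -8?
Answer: -1/160 ≈ -0.0062500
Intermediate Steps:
B = 4 (B = -½*(-8) = 4)
d(v) = -5 (d(v) = -4 - 1 = -5)
x = -270 (x = (9*(-5))*6 = -45*6 = -270)
p = 110 (p = -10*(4 - 15) = -10*(-11) = 110)
1/(x + p) = 1/(-270 + 110) = 1/(-160) = -1/160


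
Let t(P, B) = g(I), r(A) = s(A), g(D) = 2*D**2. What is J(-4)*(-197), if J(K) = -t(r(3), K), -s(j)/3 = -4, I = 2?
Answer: 1576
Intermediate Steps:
s(j) = 12 (s(j) = -3*(-4) = 12)
r(A) = 12
t(P, B) = 8 (t(P, B) = 2*2**2 = 2*4 = 8)
J(K) = -8 (J(K) = -1*8 = -8)
J(-4)*(-197) = -8*(-197) = 1576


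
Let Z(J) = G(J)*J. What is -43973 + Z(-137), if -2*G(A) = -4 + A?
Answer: -107263/2 ≈ -53632.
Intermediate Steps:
G(A) = 2 - A/2 (G(A) = -(-4 + A)/2 = 2 - A/2)
Z(J) = J*(2 - J/2) (Z(J) = (2 - J/2)*J = J*(2 - J/2))
-43973 + Z(-137) = -43973 + (1/2)*(-137)*(4 - 1*(-137)) = -43973 + (1/2)*(-137)*(4 + 137) = -43973 + (1/2)*(-137)*141 = -43973 - 19317/2 = -107263/2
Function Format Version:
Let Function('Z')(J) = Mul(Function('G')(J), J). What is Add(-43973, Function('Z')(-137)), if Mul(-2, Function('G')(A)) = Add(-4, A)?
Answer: Rational(-107263, 2) ≈ -53632.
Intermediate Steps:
Function('G')(A) = Add(2, Mul(Rational(-1, 2), A)) (Function('G')(A) = Mul(Rational(-1, 2), Add(-4, A)) = Add(2, Mul(Rational(-1, 2), A)))
Function('Z')(J) = Mul(J, Add(2, Mul(Rational(-1, 2), J))) (Function('Z')(J) = Mul(Add(2, Mul(Rational(-1, 2), J)), J) = Mul(J, Add(2, Mul(Rational(-1, 2), J))))
Add(-43973, Function('Z')(-137)) = Add(-43973, Mul(Rational(1, 2), -137, Add(4, Mul(-1, -137)))) = Add(-43973, Mul(Rational(1, 2), -137, Add(4, 137))) = Add(-43973, Mul(Rational(1, 2), -137, 141)) = Add(-43973, Rational(-19317, 2)) = Rational(-107263, 2)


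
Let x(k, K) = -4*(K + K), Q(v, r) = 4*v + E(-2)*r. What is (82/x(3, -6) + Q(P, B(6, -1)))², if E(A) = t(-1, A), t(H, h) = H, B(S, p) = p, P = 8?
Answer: 693889/576 ≈ 1204.7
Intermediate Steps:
E(A) = -1
Q(v, r) = -r + 4*v (Q(v, r) = 4*v - r = -r + 4*v)
x(k, K) = -8*K
(82/x(3, -6) + Q(P, B(6, -1)))² = (82/((-8*(-6))) + (-1*(-1) + 4*8))² = (82/48 + (1 + 32))² = (82*(1/48) + 33)² = (41/24 + 33)² = (833/24)² = 693889/576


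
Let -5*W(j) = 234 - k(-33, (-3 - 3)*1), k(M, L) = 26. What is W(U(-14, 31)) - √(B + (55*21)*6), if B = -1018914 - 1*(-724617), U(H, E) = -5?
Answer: -208/5 - I*√287367 ≈ -41.6 - 536.07*I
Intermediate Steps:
B = -294297 (B = -1018914 + 724617 = -294297)
W(j) = -208/5 (W(j) = -(234 - 1*26)/5 = -(234 - 26)/5 = -⅕*208 = -208/5)
W(U(-14, 31)) - √(B + (55*21)*6) = -208/5 - √(-294297 + (55*21)*6) = -208/5 - √(-294297 + 1155*6) = -208/5 - √(-294297 + 6930) = -208/5 - √(-287367) = -208/5 - I*√287367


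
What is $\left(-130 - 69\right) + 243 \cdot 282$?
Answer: $68327$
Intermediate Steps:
$\left(-130 - 69\right) + 243 \cdot 282 = \left(-130 - 69\right) + 68526 = -199 + 68526 = 68327$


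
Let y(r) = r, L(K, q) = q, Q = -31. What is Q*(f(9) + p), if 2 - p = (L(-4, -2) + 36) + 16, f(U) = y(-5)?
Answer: 1643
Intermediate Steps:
f(U) = -5
p = -48 (p = 2 - ((-2 + 36) + 16) = 2 - (34 + 16) = 2 - 1*50 = 2 - 50 = -48)
Q*(f(9) + p) = -31*(-5 - 48) = -31*(-53) = 1643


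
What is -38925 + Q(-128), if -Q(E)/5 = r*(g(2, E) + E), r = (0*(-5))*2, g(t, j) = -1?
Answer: -38925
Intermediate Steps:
r = 0 (r = 0*2 = 0)
Q(E) = 0 (Q(E) = -0*(-1 + E) = -5*0 = 0)
-38925 + Q(-128) = -38925 + 0 = -38925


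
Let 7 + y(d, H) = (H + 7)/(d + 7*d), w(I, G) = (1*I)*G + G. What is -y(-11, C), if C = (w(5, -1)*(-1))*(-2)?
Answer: 611/88 ≈ 6.9432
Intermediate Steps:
w(I, G) = G + G*I (w(I, G) = I*G + G = G*I + G = G + G*I)
C = -12 (C = (-(1 + 5)*(-1))*(-2) = (-1*6*(-1))*(-2) = -6*(-1)*(-2) = 6*(-2) = -12)
y(d, H) = -7 + (7 + H)/(8*d) (y(d, H) = -7 + (H + 7)/(d + 7*d) = -7 + (7 + H)/((8*d)) = -7 + (7 + H)*(1/(8*d)) = -7 + (7 + H)/(8*d))
-y(-11, C) = -(7 - 12 - 56*(-11))/(8*(-11)) = -(-1)*(7 - 12 + 616)/(8*11) = -(-1)*611/(8*11) = -1*(-611/88) = 611/88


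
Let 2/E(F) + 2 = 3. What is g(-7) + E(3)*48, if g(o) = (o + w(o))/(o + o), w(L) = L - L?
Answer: 193/2 ≈ 96.500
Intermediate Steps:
w(L) = 0
E(F) = 2 (E(F) = 2/(-2 + 3) = 2/1 = 2*1 = 2)
g(o) = 1/2 (g(o) = (o + 0)/(o + o) = o/((2*o)) = o*(1/(2*o)) = 1/2)
g(-7) + E(3)*48 = 1/2 + 2*48 = 1/2 + 96 = 193/2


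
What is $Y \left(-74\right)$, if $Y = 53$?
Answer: $-3922$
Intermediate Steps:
$Y \left(-74\right) = 53 \left(-74\right) = -3922$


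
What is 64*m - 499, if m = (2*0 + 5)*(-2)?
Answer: -1139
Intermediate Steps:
m = -10 (m = (0 + 5)*(-2) = 5*(-2) = -10)
64*m - 499 = 64*(-10) - 499 = -640 - 499 = -1139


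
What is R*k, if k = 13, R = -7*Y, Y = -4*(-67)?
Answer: -24388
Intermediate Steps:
Y = 268
R = -1876 (R = -7*268 = -1876)
R*k = -1876*13 = -24388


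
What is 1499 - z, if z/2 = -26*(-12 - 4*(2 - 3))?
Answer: 1083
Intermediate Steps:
z = 416 (z = 2*(-26*(-12 - 4*(2 - 3))) = 2*(-26*(-12 - 4*(-1))) = 2*(-26*(-12 + 4)) = 2*(-26*(-8)) = 2*208 = 416)
1499 - z = 1499 - 1*416 = 1499 - 416 = 1083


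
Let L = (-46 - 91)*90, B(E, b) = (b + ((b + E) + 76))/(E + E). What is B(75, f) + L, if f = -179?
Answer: -616569/50 ≈ -12331.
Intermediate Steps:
B(E, b) = (76 + E + 2*b)/(2*E) (B(E, b) = (b + ((E + b) + 76))/((2*E)) = (b + (76 + E + b))*(1/(2*E)) = (76 + E + 2*b)*(1/(2*E)) = (76 + E + 2*b)/(2*E))
L = -12330 (L = -137*90 = -12330)
B(75, f) + L = (38 - 179 + (½)*75)/75 - 12330 = (38 - 179 + 75/2)/75 - 12330 = (1/75)*(-207/2) - 12330 = -69/50 - 12330 = -616569/50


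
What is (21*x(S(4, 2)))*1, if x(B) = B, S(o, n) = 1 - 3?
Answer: -42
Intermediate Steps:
S(o, n) = -2
(21*x(S(4, 2)))*1 = (21*(-2))*1 = -42*1 = -42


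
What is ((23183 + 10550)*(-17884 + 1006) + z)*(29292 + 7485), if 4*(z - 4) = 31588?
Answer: -20938531599921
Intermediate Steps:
z = 7901 (z = 4 + (¼)*31588 = 4 + 7897 = 7901)
((23183 + 10550)*(-17884 + 1006) + z)*(29292 + 7485) = ((23183 + 10550)*(-17884 + 1006) + 7901)*(29292 + 7485) = (33733*(-16878) + 7901)*36777 = (-569345574 + 7901)*36777 = -569337673*36777 = -20938531599921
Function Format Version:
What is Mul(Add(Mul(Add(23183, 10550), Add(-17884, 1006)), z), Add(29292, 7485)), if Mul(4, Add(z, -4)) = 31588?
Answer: -20938531599921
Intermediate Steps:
z = 7901 (z = Add(4, Mul(Rational(1, 4), 31588)) = Add(4, 7897) = 7901)
Mul(Add(Mul(Add(23183, 10550), Add(-17884, 1006)), z), Add(29292, 7485)) = Mul(Add(Mul(Add(23183, 10550), Add(-17884, 1006)), 7901), Add(29292, 7485)) = Mul(Add(Mul(33733, -16878), 7901), 36777) = Mul(Add(-569345574, 7901), 36777) = Mul(-569337673, 36777) = -20938531599921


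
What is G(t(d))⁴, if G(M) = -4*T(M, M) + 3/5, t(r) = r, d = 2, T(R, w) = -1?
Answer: 279841/625 ≈ 447.75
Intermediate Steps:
G(M) = 23/5 (G(M) = -4*(-1) + 3/5 = 4 + 3*(⅕) = 4 + ⅗ = 23/5)
G(t(d))⁴ = (23/5)⁴ = 279841/625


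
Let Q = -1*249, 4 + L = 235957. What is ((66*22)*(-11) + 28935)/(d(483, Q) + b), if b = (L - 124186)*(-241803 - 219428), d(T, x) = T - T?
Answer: -12963/51550405177 ≈ -2.5146e-7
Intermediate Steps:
L = 235953 (L = -4 + 235957 = 235953)
Q = -249
d(T, x) = 0
b = -51550405177 (b = (235953 - 124186)*(-241803 - 219428) = 111767*(-461231) = -51550405177)
((66*22)*(-11) + 28935)/(d(483, Q) + b) = ((66*22)*(-11) + 28935)/(0 - 51550405177) = (1452*(-11) + 28935)/(-51550405177) = (-15972 + 28935)*(-1/51550405177) = 12963*(-1/51550405177) = -12963/51550405177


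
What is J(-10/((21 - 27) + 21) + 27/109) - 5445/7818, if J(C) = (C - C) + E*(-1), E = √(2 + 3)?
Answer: -1815/2606 - √5 ≈ -2.9325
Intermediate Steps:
E = √5 ≈ 2.2361
J(C) = -√5 (J(C) = (C - C) + √5*(-1) = 0 - √5 = -√5)
J(-10/((21 - 27) + 21) + 27/109) - 5445/7818 = -√5 - 5445/7818 = -√5 - 1*1815/2606 = -√5 - 1815/2606 = -1815/2606 - √5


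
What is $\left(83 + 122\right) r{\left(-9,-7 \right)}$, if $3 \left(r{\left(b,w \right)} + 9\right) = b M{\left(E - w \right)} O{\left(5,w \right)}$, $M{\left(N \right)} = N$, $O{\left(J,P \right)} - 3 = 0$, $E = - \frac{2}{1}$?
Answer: $-11070$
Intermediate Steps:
$E = -2$ ($E = \left(-2\right) 1 = -2$)
$O{\left(J,P \right)} = 3$ ($O{\left(J,P \right)} = 3 + 0 = 3$)
$r{\left(b,w \right)} = -9 + b \left(-2 - w\right)$ ($r{\left(b,w \right)} = -9 + \frac{b \left(-2 - w\right) 3}{3} = -9 + \frac{3 b \left(-2 - w\right)}{3} = -9 + b \left(-2 - w\right)$)
$\left(83 + 122\right) r{\left(-9,-7 \right)} = \left(83 + 122\right) \left(-9 - - 9 \left(2 - 7\right)\right) = 205 \left(-9 - \left(-9\right) \left(-5\right)\right) = 205 \left(-9 - 45\right) = 205 \left(-54\right) = -11070$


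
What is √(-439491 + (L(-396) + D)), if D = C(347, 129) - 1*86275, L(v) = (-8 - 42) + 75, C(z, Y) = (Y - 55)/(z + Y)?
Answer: I*√29780064398/238 ≈ 725.08*I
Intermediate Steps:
C(z, Y) = (-55 + Y)/(Y + z)
L(v) = 25 (L(v) = -50 + 75 = 25)
D = -20533413/238 (D = (-55 + 129)/(129 + 347) - 1*86275 = 74/476 - 86275 = (1/476)*74 - 86275 = 37/238 - 86275 = -20533413/238 ≈ -86275.)
√(-439491 + (L(-396) + D)) = √(-439491 + (25 - 20533413/238)) = √(-439491 - 20527463/238) = √(-125126321/238) = I*√29780064398/238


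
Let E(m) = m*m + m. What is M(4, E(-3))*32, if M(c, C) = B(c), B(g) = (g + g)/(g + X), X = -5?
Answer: -256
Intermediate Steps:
E(m) = m + m² (E(m) = m² + m = m + m²)
B(g) = 2*g/(-5 + g) (B(g) = (g + g)/(g - 5) = (2*g)/(-5 + g) = 2*g/(-5 + g))
M(c, C) = 2*c/(-5 + c)
M(4, E(-3))*32 = (2*4/(-5 + 4))*32 = (2*4/(-1))*32 = (2*4*(-1))*32 = -8*32 = -256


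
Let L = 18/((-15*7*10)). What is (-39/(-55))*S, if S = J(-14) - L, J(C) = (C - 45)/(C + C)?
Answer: 57993/38500 ≈ 1.5063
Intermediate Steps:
J(C) = (-45 + C)/(2*C) (J(C) = (-45 + C)/((2*C)) = (-45 + C)*(1/(2*C)) = (-45 + C)/(2*C))
L = -3/175 (L = 18/((-105*10)) = 18/(-1050) = 18*(-1/1050) = -3/175 ≈ -0.017143)
S = 1487/700 (S = (½)*(-45 - 14)/(-14) - 1*(-3/175) = (½)*(-1/14)*(-59) + 3/175 = 59/28 + 3/175 = 1487/700 ≈ 2.1243)
(-39/(-55))*S = -39/(-55)*(1487/700) = -39*(-1/55)*(1487/700) = (39/55)*(1487/700) = 57993/38500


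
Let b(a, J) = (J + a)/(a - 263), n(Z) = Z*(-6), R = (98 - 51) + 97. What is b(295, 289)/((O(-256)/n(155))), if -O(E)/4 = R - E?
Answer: 6789/640 ≈ 10.608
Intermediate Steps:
R = 144 (R = 47 + 97 = 144)
n(Z) = -6*Z
O(E) = -576 + 4*E (O(E) = -4*(144 - E) = -576 + 4*E)
b(a, J) = (J + a)/(-263 + a)
b(295, 289)/((O(-256)/n(155))) = ((289 + 295)/(-263 + 295))/(((-576 + 4*(-256))/((-6*155)))) = (584/32)/(((-576 - 1024)/(-930))) = ((1/32)*584)/((-1600*(-1/930))) = 73/(4*(160/93)) = (73/4)*(93/160) = 6789/640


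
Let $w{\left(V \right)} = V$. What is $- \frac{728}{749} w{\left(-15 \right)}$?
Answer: $\frac{1560}{107} \approx 14.579$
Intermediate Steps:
$- \frac{728}{749} w{\left(-15 \right)} = - \frac{728}{749} \left(-15\right) = \left(-728\right) \frac{1}{749} \left(-15\right) = \left(- \frac{104}{107}\right) \left(-15\right) = \frac{1560}{107}$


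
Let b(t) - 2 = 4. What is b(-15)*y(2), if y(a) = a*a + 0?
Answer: 24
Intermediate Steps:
b(t) = 6 (b(t) = 2 + 4 = 6)
y(a) = a² (y(a) = a² + 0 = a²)
b(-15)*y(2) = 6*2² = 6*4 = 24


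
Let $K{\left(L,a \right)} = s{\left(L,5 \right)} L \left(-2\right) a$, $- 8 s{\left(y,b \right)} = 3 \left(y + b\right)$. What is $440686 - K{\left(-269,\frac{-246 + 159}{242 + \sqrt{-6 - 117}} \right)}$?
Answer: $\frac{26983917430}{58687} - \frac{4633794 i \sqrt{123}}{58687} \approx 4.5979 \cdot 10^{5} - 875.68 i$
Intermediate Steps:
$s{\left(y,b \right)} = - \frac{3 b}{8} - \frac{3 y}{8}$ ($s{\left(y,b \right)} = - \frac{3 \left(y + b\right)}{8} = - \frac{3 \left(b + y\right)}{8} = - \frac{3 b + 3 y}{8} = - \frac{3 b}{8} - \frac{3 y}{8}$)
$K{\left(L,a \right)} = - 2 L a \left(- \frac{15}{8} - \frac{3 L}{8}\right)$ ($K{\left(L,a \right)} = \left(\left(- \frac{3}{8}\right) 5 - \frac{3 L}{8}\right) L \left(-2\right) a = \left(- \frac{15}{8} - \frac{3 L}{8}\right) - 2 L a = \left(- \frac{15}{8} - \frac{3 L}{8}\right) \left(- 2 L a\right) = - 2 L a \left(- \frac{15}{8} - \frac{3 L}{8}\right)$)
$440686 - K{\left(-269,\frac{-246 + 159}{242 + \sqrt{-6 - 117}} \right)} = 440686 - \frac{3}{4} \left(-269\right) \frac{-246 + 159}{242 + \sqrt{-6 - 117}} \left(5 - 269\right) = 440686 - \frac{3}{4} \left(-269\right) \left(- \frac{87}{242 + \sqrt{-123}}\right) \left(-264\right) = 440686 - \frac{3}{4} \left(-269\right) \left(- \frac{87}{242 + i \sqrt{123}}\right) \left(-264\right) = 440686 - - \frac{4633794}{242 + i \sqrt{123}} = 440686 + \frac{4633794}{242 + i \sqrt{123}}$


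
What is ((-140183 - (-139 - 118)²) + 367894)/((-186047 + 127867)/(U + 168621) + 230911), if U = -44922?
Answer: 19997427738/28563401609 ≈ 0.70011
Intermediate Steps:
((-140183 - (-139 - 118)²) + 367894)/((-186047 + 127867)/(U + 168621) + 230911) = ((-140183 - (-139 - 118)²) + 367894)/((-186047 + 127867)/(-44922 + 168621) + 230911) = ((-140183 - 1*(-257)²) + 367894)/(-58180/123699 + 230911) = ((-140183 - 1*66049) + 367894)/(-58180*1/123699 + 230911) = ((-140183 - 66049) + 367894)/(-58180/123699 + 230911) = (-206232 + 367894)/(28563401609/123699) = 161662*(123699/28563401609) = 19997427738/28563401609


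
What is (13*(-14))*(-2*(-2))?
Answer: -728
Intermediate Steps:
(13*(-14))*(-2*(-2)) = -182*4 = -728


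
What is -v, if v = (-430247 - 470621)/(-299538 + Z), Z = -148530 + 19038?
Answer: -450434/214515 ≈ -2.0998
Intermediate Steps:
Z = -129492
v = 450434/214515 (v = (-430247 - 470621)/(-299538 - 129492) = -900868/(-429030) = -900868*(-1/429030) = 450434/214515 ≈ 2.0998)
-v = -1*450434/214515 = -450434/214515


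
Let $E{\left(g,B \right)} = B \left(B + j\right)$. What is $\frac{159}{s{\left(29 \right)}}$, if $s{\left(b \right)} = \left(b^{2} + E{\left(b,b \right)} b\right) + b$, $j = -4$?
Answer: $\frac{159}{21895} \approx 0.0072619$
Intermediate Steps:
$E{\left(g,B \right)} = B \left(-4 + B\right)$ ($E{\left(g,B \right)} = B \left(B - 4\right) = B \left(-4 + B\right)$)
$s{\left(b \right)} = b + b^{2} + b^{2} \left(-4 + b\right)$ ($s{\left(b \right)} = \left(b^{2} + b \left(-4 + b\right) b\right) + b = \left(b^{2} + b^{2} \left(-4 + b\right)\right) + b = b + b^{2} + b^{2} \left(-4 + b\right)$)
$\frac{159}{s{\left(29 \right)}} = \frac{159}{29 \left(1 + 29 + 29 \left(-4 + 29\right)\right)} = \frac{159}{29 \left(1 + 29 + 29 \cdot 25\right)} = \frac{159}{29 \left(1 + 29 + 725\right)} = \frac{159}{29 \cdot 755} = \frac{159}{21895}$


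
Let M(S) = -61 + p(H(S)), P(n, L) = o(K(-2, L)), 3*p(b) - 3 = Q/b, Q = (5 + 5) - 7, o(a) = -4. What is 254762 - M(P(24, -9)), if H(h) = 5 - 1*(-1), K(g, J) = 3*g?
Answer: 1528931/6 ≈ 2.5482e+5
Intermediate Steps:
H(h) = 6 (H(h) = 5 + 1 = 6)
Q = 3 (Q = 10 - 7 = 3)
p(b) = 1 + 1/b (p(b) = 1 + (3/b)/3 = 1 + 1/b)
P(n, L) = -4
M(S) = -359/6 (M(S) = -61 + (1 + 6)/6 = -61 + (⅙)*7 = -61 + 7/6 = -359/6)
254762 - M(P(24, -9)) = 254762 - 1*(-359/6) = 254762 + 359/6 = 1528931/6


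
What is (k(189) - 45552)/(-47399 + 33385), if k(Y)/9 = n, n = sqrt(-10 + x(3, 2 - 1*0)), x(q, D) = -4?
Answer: 1752/539 - 9*I*sqrt(14)/14014 ≈ 3.2505 - 0.002403*I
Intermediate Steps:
n = I*sqrt(14) (n = sqrt(-10 - 4) = sqrt(-14) = I*sqrt(14) ≈ 3.7417*I)
k(Y) = 9*I*sqrt(14) (k(Y) = 9*(I*sqrt(14)) = 9*I*sqrt(14))
(k(189) - 45552)/(-47399 + 33385) = (9*I*sqrt(14) - 45552)/(-47399 + 33385) = (-45552 + 9*I*sqrt(14))/(-14014) = (-45552 + 9*I*sqrt(14))*(-1/14014) = 1752/539 - 9*I*sqrt(14)/14014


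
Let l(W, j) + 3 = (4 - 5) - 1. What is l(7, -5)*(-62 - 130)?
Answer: 960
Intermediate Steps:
l(W, j) = -5 (l(W, j) = -3 + ((4 - 5) - 1) = -3 + (-1 - 1) = -3 - 2 = -5)
l(7, -5)*(-62 - 130) = -5*(-62 - 130) = -5*(-192) = 960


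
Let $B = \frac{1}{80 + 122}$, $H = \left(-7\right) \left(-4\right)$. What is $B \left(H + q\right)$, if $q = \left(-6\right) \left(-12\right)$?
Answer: $\frac{50}{101} \approx 0.49505$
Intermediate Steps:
$H = 28$
$B = \frac{1}{202} \approx 0.0049505$
$q = 72$
$B \left(H + q\right) = \frac{28 + 72}{202} = \frac{1}{202} \cdot 100 = \frac{50}{101}$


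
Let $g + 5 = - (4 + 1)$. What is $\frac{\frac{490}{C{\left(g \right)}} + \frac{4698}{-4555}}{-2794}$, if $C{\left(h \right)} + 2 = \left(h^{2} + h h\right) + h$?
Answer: $- \frac{674363}{1196306980} \approx -0.0005637$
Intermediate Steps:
$g = -10$ ($g = -5 - \left(4 + 1\right) = -5 - 5 = -10$)
$C{\left(h \right)} = -2 + h + 2 h^{2}$ ($C{\left(h \right)} = -2 + \left(\left(h^{2} + h h\right) + h\right) = -2 + \left(\left(h^{2} + h^{2}\right) + h\right) = -2 + \left(2 h^{2} + h\right) = -2 + \left(h + 2 h^{2}\right) = -2 + h + 2 h^{2}$)
$\frac{\frac{490}{C{\left(g \right)}} + \frac{4698}{-4555}}{-2794} = \frac{\frac{490}{-2 - 10 + 2 \left(-10\right)^{2}} + \frac{4698}{-4555}}{-2794} = \left(\frac{490}{-2 - 10 + 2 \cdot 100} + 4698 \left(- \frac{1}{4555}\right)\right) \left(- \frac{1}{2794}\right) = \left(\frac{490}{-2 - 10 + 200} - \frac{4698}{4555}\right) \left(- \frac{1}{2794}\right) = \left(\frac{490}{188} - \frac{4698}{4555}\right) \left(- \frac{1}{2794}\right) = \left(490 \cdot \frac{1}{188} - \frac{4698}{4555}\right) \left(- \frac{1}{2794}\right) = \left(\frac{245}{94} - \frac{4698}{4555}\right) \left(- \frac{1}{2794}\right) = \frac{674363}{428170} \left(- \frac{1}{2794}\right) = - \frac{674363}{1196306980}$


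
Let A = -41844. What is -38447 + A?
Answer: -80291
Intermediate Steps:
-38447 + A = -38447 - 41844 = -80291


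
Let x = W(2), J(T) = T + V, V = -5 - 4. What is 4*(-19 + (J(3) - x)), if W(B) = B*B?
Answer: -116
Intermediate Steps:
V = -9
W(B) = B²
J(T) = -9 + T (J(T) = T - 9 = -9 + T)
x = 4 (x = 2² = 4)
4*(-19 + (J(3) - x)) = 4*(-19 + ((-9 + 3) - 1*4)) = 4*(-19 + (-6 - 4)) = 4*(-19 - 10) = 4*(-29) = -116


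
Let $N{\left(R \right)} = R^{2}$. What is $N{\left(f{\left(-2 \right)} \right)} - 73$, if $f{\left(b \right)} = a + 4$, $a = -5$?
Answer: $-72$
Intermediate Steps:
$f{\left(b \right)} = -1$ ($f{\left(b \right)} = -5 + 4 = -1$)
$N{\left(f{\left(-2 \right)} \right)} - 73 = \left(-1\right)^{2} - 73 = 1 - 73 = -72$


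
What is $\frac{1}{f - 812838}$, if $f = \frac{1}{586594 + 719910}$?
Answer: $- \frac{1306504}{1061976098351} \approx -1.2303 \cdot 10^{-6}$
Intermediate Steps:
$f = \frac{1}{1306504} \approx 7.654 \cdot 10^{-7}$
$\frac{1}{f - 812838} = \frac{1}{\frac{1}{1306504} - 812838} = \frac{1}{- \frac{1061976098351}{1306504}} = - \frac{1306504}{1061976098351}$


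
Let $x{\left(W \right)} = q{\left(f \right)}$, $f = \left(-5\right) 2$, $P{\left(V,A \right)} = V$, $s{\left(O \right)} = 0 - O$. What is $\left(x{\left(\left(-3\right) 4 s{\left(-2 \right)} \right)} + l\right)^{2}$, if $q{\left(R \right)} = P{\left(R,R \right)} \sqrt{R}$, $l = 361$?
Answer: $129321 - 7220 i \sqrt{10} \approx 1.2932 \cdot 10^{5} - 22832.0 i$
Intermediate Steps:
$s{\left(O \right)} = - O$
$f = -10$
$q{\left(R \right)} = R^{\frac{3}{2}}$ ($q{\left(R \right)} = R \sqrt{R} = R^{\frac{3}{2}}$)
$x{\left(W \right)} = - 10 i \sqrt{10}$ ($x{\left(W \right)} = \left(-10\right)^{\frac{3}{2}} = - 10 i \sqrt{10}$)
$\left(x{\left(\left(-3\right) 4 s{\left(-2 \right)} \right)} + l\right)^{2} = \left(- 10 i \sqrt{10} + 361\right)^{2} = \left(361 - 10 i \sqrt{10}\right)^{2}$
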